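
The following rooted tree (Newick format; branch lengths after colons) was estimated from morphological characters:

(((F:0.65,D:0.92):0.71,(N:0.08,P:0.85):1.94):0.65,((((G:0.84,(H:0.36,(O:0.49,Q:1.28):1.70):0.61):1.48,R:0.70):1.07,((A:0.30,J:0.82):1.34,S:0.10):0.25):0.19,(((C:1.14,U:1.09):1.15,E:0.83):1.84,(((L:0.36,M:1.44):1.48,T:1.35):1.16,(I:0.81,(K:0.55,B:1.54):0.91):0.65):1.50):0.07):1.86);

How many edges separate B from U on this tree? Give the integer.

The MRCA of B and U is the node subtending (((C,U),E),(((L,M),T),(I,(K,B)))).
From B up to that node: 4 branches. From U up to the same node: 3 branches. Total: 4 + 3 = 7.

7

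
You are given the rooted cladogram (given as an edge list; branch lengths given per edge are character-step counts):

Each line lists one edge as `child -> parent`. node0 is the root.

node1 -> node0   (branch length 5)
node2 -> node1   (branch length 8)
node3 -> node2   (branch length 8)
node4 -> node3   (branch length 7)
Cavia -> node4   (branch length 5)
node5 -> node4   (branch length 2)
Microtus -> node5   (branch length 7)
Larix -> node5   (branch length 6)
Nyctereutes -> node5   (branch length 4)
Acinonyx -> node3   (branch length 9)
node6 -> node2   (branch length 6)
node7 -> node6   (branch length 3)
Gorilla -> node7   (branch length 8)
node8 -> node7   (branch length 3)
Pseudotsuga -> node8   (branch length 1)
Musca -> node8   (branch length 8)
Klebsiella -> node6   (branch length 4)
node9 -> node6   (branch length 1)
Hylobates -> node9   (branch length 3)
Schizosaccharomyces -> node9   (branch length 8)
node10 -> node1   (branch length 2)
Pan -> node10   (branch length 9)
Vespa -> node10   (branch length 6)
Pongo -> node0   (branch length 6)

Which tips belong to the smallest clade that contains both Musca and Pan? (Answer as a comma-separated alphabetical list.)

Acinonyx, Cavia, Gorilla, Hylobates, Klebsiella, Larix, Microtus, Musca, Nyctereutes, Pan, Pseudotsuga, Schizosaccharomyces, Vespa

Tracing Musca: it sits inside (Pseudotsuga,Musca).
Tracing Pan: it sits inside (Pan,Vespa).
The smallest clade enclosing both is ((((Cavia,(Microtus,Larix,Nyctereutes)),Acinonyx),((Gorilla,(Pseudotsuga,Musca)),Klebsiella,(Hylobates,Schizosaccharomyces))),(Pan,Vespa)); the answer is its 13 terminal taxa in alphabetical order.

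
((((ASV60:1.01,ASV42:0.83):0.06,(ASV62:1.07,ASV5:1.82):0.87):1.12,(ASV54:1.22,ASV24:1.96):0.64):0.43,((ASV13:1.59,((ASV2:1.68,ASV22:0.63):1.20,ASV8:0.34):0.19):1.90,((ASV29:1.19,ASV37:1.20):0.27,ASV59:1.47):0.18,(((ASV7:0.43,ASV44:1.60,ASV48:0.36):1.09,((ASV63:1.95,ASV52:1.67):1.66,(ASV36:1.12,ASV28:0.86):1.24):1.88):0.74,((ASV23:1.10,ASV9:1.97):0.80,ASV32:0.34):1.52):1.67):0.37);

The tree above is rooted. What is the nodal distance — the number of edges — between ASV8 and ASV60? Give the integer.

8

The MRCA of ASV8 and ASV60 is the root of the tree.
From ASV8 up to that node: 4 branches. From ASV60 up to the same node: 4 branches. Total: 4 + 4 = 8.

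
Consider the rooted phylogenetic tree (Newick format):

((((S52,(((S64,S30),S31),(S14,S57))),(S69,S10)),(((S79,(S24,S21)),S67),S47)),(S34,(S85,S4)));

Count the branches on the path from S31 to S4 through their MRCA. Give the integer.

The MRCA of S31 and S4 is the root of the tree.
From S31 up to that node: 6 branches. From S4 up to the same node: 3 branches. Total: 6 + 3 = 9.

9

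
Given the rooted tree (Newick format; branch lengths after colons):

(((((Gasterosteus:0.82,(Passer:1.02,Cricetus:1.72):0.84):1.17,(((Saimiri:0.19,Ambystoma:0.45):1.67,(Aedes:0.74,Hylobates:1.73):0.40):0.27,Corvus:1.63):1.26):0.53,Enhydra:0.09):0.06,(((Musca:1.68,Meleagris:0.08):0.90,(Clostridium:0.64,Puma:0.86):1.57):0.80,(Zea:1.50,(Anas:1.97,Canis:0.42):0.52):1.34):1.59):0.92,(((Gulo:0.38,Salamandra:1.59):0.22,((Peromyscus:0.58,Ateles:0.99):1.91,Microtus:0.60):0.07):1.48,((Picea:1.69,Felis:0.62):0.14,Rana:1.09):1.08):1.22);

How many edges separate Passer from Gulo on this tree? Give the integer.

10

The MRCA of Passer and Gulo is the root of the tree.
From Passer up to that node: 6 branches. From Gulo up to the same node: 4 branches. Total: 6 + 4 = 10.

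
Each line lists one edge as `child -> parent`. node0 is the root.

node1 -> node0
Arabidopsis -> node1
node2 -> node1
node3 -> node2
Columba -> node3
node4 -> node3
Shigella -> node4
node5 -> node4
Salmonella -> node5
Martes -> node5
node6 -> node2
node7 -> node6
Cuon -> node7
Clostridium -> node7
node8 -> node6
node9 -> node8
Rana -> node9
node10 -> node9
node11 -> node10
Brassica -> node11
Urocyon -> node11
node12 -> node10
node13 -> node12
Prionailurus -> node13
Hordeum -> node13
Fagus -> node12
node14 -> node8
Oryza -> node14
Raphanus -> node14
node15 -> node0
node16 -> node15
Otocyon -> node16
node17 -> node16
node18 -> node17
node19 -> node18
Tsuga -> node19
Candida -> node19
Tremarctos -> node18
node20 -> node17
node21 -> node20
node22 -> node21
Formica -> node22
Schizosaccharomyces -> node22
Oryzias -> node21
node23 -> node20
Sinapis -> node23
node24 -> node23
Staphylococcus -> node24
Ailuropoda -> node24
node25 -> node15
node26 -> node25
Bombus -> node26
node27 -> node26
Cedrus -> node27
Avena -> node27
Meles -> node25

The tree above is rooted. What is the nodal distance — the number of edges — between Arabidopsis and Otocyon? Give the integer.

5

The MRCA of Arabidopsis and Otocyon is the root of the tree.
From Arabidopsis up to that node: 2 branches. From Otocyon up to the same node: 3 branches. Total: 2 + 3 = 5.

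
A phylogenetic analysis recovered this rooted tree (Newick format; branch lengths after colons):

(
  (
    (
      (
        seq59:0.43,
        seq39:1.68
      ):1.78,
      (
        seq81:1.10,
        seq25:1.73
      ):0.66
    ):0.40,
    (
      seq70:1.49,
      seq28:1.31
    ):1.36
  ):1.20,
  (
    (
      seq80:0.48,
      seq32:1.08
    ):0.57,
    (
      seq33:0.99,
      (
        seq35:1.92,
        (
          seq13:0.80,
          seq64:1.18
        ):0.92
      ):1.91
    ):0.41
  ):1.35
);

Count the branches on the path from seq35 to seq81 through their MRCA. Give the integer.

8

The MRCA of seq35 and seq81 is the root of the tree.
From seq35 up to that node: 4 branches. From seq81 up to the same node: 4 branches. Total: 4 + 4 = 8.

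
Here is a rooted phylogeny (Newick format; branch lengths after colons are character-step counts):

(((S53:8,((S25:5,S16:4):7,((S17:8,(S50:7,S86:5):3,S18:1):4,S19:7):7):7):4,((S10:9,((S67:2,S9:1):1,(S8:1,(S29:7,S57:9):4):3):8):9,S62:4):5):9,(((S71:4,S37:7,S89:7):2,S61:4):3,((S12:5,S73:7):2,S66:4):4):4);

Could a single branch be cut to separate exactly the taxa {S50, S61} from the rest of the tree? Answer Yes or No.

No

The MRCA of the listed taxa is the root, so the smallest clade containing them is the whole tree.
That clade also contains S10, S12, S16, S17, S18, S19, S25, S29, S37, S53, S57, S62, S66, S67, S71, S73, S8, S86, S89, S9, which are not in the proposed group, so the group is not monophyletic.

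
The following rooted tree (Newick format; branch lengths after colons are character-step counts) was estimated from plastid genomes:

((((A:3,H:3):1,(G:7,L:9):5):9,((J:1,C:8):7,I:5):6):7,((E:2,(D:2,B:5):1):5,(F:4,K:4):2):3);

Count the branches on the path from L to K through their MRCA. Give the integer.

The MRCA of L and K is the root of the tree.
From L up to that node: 4 branches. From K up to the same node: 3 branches. Total: 4 + 3 = 7.

7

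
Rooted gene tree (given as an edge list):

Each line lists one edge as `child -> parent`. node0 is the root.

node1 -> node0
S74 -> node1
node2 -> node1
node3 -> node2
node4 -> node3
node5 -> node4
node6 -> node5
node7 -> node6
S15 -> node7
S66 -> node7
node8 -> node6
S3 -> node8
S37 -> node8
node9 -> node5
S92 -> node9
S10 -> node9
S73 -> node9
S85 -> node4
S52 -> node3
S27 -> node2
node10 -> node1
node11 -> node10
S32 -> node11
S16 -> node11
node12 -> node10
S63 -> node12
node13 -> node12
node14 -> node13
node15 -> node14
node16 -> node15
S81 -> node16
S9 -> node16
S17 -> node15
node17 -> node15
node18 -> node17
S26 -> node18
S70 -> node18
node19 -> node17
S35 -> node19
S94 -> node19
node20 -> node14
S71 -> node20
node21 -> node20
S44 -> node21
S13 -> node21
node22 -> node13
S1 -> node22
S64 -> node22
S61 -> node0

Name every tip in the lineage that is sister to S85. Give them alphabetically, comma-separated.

S85 attaches to the tree at the node subtending ((((S15,S66),(S3,S37)),(S92,S10,S73)),S85).
The other lineage descending from that same node — the sister group — is (((S15,S66),(S3,S37)),(S92,S10,S73)); its 7 tips in alphabetical order are the answer.

S10, S15, S3, S37, S66, S73, S92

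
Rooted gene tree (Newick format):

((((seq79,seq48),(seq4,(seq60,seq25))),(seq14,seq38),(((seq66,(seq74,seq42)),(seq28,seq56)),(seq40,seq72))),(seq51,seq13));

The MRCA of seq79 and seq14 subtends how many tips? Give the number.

14

The MRCA of seq79 and seq14 is the node subtending (((seq79,seq48),(seq4,(seq60,seq25))),(seq14,seq38),(((seq66,(seq74,seq42)),(seq28,seq56)),(seq40,seq72))).
That clade contains 14 terminal taxa: seq14, seq25, seq28, seq38, seq4, seq40, seq42, seq48, seq56, seq60, seq66, seq72, seq74, seq79.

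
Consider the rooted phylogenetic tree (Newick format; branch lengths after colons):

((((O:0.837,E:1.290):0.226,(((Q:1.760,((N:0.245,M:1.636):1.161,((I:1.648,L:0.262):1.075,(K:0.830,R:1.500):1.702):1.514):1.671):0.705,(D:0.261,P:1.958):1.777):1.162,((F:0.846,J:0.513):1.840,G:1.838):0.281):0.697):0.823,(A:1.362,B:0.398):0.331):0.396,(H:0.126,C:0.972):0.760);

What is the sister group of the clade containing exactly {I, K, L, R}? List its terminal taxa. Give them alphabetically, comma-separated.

M, N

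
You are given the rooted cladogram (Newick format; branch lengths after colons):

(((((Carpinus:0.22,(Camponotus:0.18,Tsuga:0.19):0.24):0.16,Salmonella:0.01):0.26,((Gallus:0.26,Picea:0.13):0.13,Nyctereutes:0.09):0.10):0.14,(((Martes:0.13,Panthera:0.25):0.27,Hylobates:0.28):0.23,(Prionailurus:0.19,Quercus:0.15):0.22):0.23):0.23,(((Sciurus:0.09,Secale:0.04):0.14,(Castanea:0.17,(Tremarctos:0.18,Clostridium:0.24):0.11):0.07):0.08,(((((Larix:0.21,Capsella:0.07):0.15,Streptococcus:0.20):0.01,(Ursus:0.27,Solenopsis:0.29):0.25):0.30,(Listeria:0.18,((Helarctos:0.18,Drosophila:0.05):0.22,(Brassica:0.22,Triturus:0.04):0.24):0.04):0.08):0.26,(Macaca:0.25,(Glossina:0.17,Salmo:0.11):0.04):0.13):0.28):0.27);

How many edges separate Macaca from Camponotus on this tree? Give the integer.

The MRCA of Macaca and Camponotus is the root of the tree.
From Macaca up to that node: 4 branches. From Camponotus up to the same node: 6 branches. Total: 4 + 6 = 10.

10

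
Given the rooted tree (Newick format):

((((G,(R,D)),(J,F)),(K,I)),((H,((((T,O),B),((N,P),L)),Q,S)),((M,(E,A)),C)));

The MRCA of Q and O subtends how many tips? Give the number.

The MRCA of Q and O is the node subtending ((((T,O),B),((N,P),L)),Q,S).
That clade contains 8 terminal taxa: B, L, N, O, P, Q, S, T.

8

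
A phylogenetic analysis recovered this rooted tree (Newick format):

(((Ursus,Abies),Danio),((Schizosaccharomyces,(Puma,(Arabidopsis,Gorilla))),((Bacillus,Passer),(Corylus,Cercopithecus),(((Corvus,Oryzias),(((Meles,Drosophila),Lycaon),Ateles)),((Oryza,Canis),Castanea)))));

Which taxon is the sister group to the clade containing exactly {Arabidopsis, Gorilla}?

Puma

The clade containing exactly {Arabidopsis, Gorilla} attaches to the tree at the node subtending (Puma,(Arabidopsis,Gorilla)).
The other lineage descending from that same node — the sister group — is the single tip Puma.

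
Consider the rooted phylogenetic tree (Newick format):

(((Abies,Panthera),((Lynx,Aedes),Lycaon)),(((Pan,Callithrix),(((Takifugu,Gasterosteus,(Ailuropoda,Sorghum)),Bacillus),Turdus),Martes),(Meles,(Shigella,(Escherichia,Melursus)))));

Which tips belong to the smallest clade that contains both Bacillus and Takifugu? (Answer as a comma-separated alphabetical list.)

Ailuropoda, Bacillus, Gasterosteus, Sorghum, Takifugu

Tracing Bacillus: it sits inside ((Takifugu,Gasterosteus,(Ailuropoda,Sorghum)),Bacillus).
Tracing Takifugu: it sits inside (Takifugu,Gasterosteus,(Ailuropoda,Sorghum)).
The smallest clade enclosing both is ((Takifugu,Gasterosteus,(Ailuropoda,Sorghum)),Bacillus); the answer is its 5 terminal taxa in alphabetical order.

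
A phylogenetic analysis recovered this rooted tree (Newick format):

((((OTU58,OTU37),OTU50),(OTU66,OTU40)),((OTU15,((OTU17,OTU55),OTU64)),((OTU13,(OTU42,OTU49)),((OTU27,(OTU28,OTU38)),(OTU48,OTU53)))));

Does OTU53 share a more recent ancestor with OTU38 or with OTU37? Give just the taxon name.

OTU38

The MRCA of OTU53 and OTU38 subtends ((OTU27,(OTU28,OTU38)),(OTU48,OTU53)) (5 taxa).
The MRCA of OTU53 and OTU37 is the root, subtending the entire tree (17 taxa).
The first is nested inside the second, so OTU53 shares a more recent common ancestor with OTU38.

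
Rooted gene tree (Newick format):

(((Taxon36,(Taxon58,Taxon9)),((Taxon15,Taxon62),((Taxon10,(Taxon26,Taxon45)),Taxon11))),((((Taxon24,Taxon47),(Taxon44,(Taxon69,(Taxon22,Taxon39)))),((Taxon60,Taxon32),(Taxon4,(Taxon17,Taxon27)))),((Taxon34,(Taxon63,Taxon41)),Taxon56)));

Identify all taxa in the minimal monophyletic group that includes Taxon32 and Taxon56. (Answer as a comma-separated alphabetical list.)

Tracing Taxon32: it sits inside (Taxon60,Taxon32).
Tracing Taxon56: it sits inside ((Taxon34,(Taxon63,Taxon41)),Taxon56).
The smallest clade enclosing both is ((((Taxon24,Taxon47),(Taxon44,(Taxon69,(Taxon22,Taxon39)))),((Taxon60,Taxon32),(Taxon4,(Taxon17,Taxon27)))),((Taxon34,(Taxon63,Taxon41)),Taxon56)); the answer is its 15 terminal taxa in alphabetical order.

Taxon17, Taxon22, Taxon24, Taxon27, Taxon32, Taxon34, Taxon39, Taxon4, Taxon41, Taxon44, Taxon47, Taxon56, Taxon60, Taxon63, Taxon69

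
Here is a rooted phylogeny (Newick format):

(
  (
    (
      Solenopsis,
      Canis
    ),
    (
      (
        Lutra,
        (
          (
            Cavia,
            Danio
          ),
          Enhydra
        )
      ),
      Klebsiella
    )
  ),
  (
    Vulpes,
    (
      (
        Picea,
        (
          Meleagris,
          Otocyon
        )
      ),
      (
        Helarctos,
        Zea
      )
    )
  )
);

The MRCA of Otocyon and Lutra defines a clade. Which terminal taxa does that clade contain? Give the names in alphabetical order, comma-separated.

Tracing Otocyon: it sits inside (Meleagris,Otocyon).
Tracing Lutra: it sits inside (Lutra,((Cavia,Danio),Enhydra)).
The smallest clade enclosing both is the whole tree (their MRCA is the root), so the answer is all 13 tips in alphabetical order.

Canis, Cavia, Danio, Enhydra, Helarctos, Klebsiella, Lutra, Meleagris, Otocyon, Picea, Solenopsis, Vulpes, Zea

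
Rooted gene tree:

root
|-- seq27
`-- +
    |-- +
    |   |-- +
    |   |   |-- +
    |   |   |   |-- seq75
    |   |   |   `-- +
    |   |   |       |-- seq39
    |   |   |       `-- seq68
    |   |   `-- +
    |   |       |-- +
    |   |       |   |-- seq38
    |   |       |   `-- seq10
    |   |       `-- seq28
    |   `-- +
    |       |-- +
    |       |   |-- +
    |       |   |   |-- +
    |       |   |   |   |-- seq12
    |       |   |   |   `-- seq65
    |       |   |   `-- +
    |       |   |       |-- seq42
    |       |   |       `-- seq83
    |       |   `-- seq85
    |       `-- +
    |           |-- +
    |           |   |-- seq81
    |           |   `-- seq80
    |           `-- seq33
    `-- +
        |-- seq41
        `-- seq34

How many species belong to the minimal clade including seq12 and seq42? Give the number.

The MRCA of seq12 and seq42 is the node subtending ((seq12,seq65),(seq42,seq83)).
That clade contains 4 terminal taxa: seq12, seq42, seq65, seq83.

4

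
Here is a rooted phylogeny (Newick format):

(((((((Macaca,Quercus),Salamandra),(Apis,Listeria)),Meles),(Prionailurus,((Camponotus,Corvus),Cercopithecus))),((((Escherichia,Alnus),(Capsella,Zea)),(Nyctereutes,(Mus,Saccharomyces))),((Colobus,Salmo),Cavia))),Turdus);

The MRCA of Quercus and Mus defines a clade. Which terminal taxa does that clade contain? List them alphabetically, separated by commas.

Alnus, Apis, Camponotus, Capsella, Cavia, Cercopithecus, Colobus, Corvus, Escherichia, Listeria, Macaca, Meles, Mus, Nyctereutes, Prionailurus, Quercus, Saccharomyces, Salamandra, Salmo, Zea

Tracing Quercus: it sits inside (Macaca,Quercus).
Tracing Mus: it sits inside (Mus,Saccharomyces).
The smallest clade enclosing both is ((((((Macaca,Quercus),Salamandra),(Apis,Listeria)),Meles),(Prionailurus,((Camponotus,Corvus),Cercopithecus))),((((Escherichia,Alnus),(Capsella,Zea)),(Nyctereutes,(Mus,Saccharomyces))),((Colobus,Salmo),Cavia))); the answer is its 20 terminal taxa in alphabetical order.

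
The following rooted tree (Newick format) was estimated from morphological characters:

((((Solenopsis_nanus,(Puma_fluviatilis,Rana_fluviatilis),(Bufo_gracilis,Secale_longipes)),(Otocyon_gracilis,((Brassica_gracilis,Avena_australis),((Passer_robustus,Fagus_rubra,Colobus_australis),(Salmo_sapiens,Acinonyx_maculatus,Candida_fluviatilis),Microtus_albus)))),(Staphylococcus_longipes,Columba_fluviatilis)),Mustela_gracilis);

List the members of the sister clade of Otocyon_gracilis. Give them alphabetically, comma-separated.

Otocyon_gracilis attaches to the tree at the node subtending (Otocyon_gracilis,((Brassica_gracilis,Avena_australis),((Passer_robustus,Fagus_rubra,Colobus_australis),(Salmo_sapiens,Acinonyx_maculatus,Candida_fluviatilis),Microtus_albus))).
The other lineage descending from that same node — the sister group — is ((Brassica_gracilis,Avena_australis),((Passer_robustus,Fagus_rubra,Colobus_australis),(Salmo_sapiens,Acinonyx_maculatus,Candida_fluviatilis),Microtus_albus)); its 9 tips in alphabetical order are the answer.

Acinonyx_maculatus, Avena_australis, Brassica_gracilis, Candida_fluviatilis, Colobus_australis, Fagus_rubra, Microtus_albus, Passer_robustus, Salmo_sapiens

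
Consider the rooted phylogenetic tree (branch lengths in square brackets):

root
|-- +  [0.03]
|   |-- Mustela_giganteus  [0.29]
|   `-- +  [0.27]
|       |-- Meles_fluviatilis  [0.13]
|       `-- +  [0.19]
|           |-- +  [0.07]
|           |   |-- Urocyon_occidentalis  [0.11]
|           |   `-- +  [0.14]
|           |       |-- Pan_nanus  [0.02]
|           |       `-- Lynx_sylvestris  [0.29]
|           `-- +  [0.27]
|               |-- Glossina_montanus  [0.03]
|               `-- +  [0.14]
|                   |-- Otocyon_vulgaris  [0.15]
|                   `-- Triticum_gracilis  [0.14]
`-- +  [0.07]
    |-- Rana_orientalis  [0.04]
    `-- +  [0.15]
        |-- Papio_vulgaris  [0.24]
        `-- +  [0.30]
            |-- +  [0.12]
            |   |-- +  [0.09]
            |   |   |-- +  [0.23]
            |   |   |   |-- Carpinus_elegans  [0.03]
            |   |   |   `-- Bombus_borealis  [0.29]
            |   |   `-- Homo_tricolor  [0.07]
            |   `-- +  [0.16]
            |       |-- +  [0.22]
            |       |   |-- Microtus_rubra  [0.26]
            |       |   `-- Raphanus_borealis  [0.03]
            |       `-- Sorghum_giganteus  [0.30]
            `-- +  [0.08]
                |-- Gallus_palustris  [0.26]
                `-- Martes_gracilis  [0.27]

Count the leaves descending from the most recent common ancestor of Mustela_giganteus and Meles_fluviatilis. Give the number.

8

The MRCA of Mustela_giganteus and Meles_fluviatilis is the node subtending (Mustela_giganteus,(Meles_fluviatilis,((Urocyon_occidentalis,(Pan_nanus,Lynx_sylvestris)),(Glossina_montanus,(Otocyon_vulgaris,Triticum_gracilis))))).
That clade contains 8 terminal taxa: Glossina_montanus, Lynx_sylvestris, Meles_fluviatilis, Mustela_giganteus, Otocyon_vulgaris, Pan_nanus, Triticum_gracilis, Urocyon_occidentalis.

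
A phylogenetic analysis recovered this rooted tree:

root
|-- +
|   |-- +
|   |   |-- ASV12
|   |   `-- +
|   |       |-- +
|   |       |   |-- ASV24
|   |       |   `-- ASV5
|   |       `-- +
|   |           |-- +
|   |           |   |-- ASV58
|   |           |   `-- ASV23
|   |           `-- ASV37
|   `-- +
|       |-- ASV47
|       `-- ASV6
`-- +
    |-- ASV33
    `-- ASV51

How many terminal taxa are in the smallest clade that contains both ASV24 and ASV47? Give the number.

The MRCA of ASV24 and ASV47 is the node subtending ((ASV12,((ASV24,ASV5),((ASV58,ASV23),ASV37))),(ASV47,ASV6)).
That clade contains 8 terminal taxa: ASV12, ASV23, ASV24, ASV37, ASV47, ASV5, ASV58, ASV6.

8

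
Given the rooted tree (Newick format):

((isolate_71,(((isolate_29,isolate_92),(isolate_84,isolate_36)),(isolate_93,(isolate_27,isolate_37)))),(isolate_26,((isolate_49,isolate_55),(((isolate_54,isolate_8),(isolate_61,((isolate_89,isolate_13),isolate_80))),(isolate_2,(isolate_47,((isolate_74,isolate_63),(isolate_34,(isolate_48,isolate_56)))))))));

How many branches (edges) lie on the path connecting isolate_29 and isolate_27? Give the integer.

6

The MRCA of isolate_29 and isolate_27 is the node subtending (((isolate_29,isolate_92),(isolate_84,isolate_36)),(isolate_93,(isolate_27,isolate_37))).
From isolate_29 up to that node: 3 branches. From isolate_27 up to the same node: 3 branches. Total: 3 + 3 = 6.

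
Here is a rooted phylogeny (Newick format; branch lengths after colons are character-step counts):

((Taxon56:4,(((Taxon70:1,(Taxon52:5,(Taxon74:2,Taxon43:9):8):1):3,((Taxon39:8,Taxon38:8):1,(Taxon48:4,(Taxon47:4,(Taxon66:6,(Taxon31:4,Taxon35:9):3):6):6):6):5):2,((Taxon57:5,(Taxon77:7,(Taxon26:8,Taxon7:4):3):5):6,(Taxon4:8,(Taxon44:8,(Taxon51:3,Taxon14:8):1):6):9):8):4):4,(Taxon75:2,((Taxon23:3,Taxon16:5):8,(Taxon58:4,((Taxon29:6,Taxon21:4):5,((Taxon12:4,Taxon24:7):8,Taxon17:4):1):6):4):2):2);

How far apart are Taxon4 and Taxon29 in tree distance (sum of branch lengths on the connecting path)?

58

The path runs Taxon4 → … → MRCA → … → Taxon29; the MRCA is the root of the tree.
Branch lengths along that path: 8 + 9 + 8 + 4 + 4 + 2 + 2 + 4 + 6 + 5 + 6 = 58.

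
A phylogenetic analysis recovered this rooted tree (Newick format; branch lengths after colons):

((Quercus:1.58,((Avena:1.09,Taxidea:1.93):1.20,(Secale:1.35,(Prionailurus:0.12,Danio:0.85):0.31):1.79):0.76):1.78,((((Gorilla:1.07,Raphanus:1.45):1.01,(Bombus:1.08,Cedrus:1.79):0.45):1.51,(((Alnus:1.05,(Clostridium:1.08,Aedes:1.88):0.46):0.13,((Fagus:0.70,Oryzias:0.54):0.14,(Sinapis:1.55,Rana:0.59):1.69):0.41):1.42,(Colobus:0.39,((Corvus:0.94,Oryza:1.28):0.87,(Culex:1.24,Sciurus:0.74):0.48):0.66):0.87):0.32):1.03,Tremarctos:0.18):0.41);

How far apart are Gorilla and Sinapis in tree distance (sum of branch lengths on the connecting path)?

8.98

The path runs Gorilla → … → MRCA → … → Sinapis; the MRCA is the node subtending (((Gorilla,Raphanus),(Bombus,Cedrus)),(((Alnus,(Clostridium,Aedes)),((Fagus,Oryzias),(Sinapis,Rana))),(Colobus,((Corvus,Oryza),(Culex,Sciurus))))).
Branch lengths along that path: 1.07 + 1.01 + 1.51 + 0.32 + 1.42 + 0.41 + 1.69 + 1.55 = 8.98.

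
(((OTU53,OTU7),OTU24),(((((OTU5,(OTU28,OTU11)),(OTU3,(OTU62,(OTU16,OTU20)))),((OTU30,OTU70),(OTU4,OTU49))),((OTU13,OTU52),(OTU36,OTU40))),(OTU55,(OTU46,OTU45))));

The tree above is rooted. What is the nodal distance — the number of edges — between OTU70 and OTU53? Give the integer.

9

The MRCA of OTU70 and OTU53 is the root of the tree.
From OTU70 up to that node: 6 branches. From OTU53 up to the same node: 3 branches. Total: 6 + 3 = 9.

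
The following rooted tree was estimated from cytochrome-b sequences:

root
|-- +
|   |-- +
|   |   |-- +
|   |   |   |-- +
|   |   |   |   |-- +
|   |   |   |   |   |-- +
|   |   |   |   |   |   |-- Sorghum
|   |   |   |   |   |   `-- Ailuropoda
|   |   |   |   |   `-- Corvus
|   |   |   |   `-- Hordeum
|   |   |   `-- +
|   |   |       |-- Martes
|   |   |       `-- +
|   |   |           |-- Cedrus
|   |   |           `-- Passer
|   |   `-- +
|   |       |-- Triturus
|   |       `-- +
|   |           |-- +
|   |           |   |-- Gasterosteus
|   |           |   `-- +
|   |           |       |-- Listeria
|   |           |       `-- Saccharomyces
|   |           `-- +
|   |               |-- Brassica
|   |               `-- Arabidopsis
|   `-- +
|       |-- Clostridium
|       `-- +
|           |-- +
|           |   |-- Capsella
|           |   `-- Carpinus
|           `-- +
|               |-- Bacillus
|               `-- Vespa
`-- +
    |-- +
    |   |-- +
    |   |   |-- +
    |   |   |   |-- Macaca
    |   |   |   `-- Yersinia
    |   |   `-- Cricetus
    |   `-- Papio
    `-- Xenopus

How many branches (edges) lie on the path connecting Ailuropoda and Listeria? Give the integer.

The MRCA of Ailuropoda and Listeria is the node subtending (((((Sorghum,Ailuropoda),Corvus),Hordeum),(Martes,(Cedrus,Passer))),(Triturus,((Gasterosteus,(Listeria,Saccharomyces)),(Brassica,Arabidopsis)))).
From Ailuropoda up to that node: 5 branches. From Listeria up to the same node: 5 branches. Total: 5 + 5 = 10.

10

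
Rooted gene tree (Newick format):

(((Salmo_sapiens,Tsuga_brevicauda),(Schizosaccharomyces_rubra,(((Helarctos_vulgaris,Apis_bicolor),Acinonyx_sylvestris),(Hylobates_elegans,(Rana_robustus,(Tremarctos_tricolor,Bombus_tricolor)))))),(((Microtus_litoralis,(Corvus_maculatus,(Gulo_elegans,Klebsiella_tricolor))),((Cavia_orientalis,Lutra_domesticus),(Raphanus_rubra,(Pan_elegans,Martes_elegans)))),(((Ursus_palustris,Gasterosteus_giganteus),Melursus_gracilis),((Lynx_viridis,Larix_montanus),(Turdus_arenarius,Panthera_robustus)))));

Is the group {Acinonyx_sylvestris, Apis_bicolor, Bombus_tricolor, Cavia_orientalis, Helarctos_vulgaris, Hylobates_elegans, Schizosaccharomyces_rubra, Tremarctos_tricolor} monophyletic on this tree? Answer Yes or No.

The MRCA of the listed taxa is the root, so the smallest clade containing them is the whole tree.
That clade also contains Corvus_maculatus, Gasterosteus_giganteus, Gulo_elegans, Klebsiella_tricolor, Larix_montanus, Lutra_domesticus, Lynx_viridis, Martes_elegans, Melursus_gracilis, Microtus_litoralis, Pan_elegans, Panthera_robustus, Rana_robustus, Raphanus_rubra, Salmo_sapiens, Tsuga_brevicauda, Turdus_arenarius, Ursus_palustris, which are not in the proposed group, so the group is not monophyletic.

No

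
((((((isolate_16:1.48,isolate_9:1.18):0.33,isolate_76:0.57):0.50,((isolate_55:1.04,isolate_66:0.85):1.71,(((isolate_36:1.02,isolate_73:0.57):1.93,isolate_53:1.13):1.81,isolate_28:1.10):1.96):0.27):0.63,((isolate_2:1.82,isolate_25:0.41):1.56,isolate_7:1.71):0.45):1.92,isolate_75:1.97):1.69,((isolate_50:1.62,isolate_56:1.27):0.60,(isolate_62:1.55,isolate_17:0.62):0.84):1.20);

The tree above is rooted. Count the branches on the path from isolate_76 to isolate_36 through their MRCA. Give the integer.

The MRCA of isolate_76 and isolate_36 is the node subtending (((isolate_16,isolate_9),isolate_76),((isolate_55,isolate_66),(((isolate_36,isolate_73),isolate_53),isolate_28))).
From isolate_76 up to that node: 2 branches. From isolate_36 up to the same node: 5 branches. Total: 2 + 5 = 7.

7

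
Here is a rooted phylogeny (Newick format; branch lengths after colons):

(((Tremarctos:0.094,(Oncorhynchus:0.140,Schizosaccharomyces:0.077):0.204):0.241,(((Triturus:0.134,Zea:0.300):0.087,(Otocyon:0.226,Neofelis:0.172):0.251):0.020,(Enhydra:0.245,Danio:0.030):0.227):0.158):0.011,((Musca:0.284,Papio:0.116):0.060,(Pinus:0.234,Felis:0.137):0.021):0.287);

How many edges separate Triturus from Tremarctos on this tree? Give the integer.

6

The MRCA of Triturus and Tremarctos is the node subtending ((Tremarctos,(Oncorhynchus,Schizosaccharomyces)),(((Triturus,Zea),(Otocyon,Neofelis)),(Enhydra,Danio))).
From Triturus up to that node: 4 branches. From Tremarctos up to the same node: 2 branches. Total: 4 + 2 = 6.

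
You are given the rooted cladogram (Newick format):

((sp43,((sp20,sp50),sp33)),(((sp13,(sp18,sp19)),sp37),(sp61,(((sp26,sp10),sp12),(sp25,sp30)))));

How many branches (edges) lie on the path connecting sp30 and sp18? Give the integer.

8

The MRCA of sp30 and sp18 is the node subtending (((sp13,(sp18,sp19)),sp37),(sp61,(((sp26,sp10),sp12),(sp25,sp30)))).
From sp30 up to that node: 4 branches. From sp18 up to the same node: 4 branches. Total: 4 + 4 = 8.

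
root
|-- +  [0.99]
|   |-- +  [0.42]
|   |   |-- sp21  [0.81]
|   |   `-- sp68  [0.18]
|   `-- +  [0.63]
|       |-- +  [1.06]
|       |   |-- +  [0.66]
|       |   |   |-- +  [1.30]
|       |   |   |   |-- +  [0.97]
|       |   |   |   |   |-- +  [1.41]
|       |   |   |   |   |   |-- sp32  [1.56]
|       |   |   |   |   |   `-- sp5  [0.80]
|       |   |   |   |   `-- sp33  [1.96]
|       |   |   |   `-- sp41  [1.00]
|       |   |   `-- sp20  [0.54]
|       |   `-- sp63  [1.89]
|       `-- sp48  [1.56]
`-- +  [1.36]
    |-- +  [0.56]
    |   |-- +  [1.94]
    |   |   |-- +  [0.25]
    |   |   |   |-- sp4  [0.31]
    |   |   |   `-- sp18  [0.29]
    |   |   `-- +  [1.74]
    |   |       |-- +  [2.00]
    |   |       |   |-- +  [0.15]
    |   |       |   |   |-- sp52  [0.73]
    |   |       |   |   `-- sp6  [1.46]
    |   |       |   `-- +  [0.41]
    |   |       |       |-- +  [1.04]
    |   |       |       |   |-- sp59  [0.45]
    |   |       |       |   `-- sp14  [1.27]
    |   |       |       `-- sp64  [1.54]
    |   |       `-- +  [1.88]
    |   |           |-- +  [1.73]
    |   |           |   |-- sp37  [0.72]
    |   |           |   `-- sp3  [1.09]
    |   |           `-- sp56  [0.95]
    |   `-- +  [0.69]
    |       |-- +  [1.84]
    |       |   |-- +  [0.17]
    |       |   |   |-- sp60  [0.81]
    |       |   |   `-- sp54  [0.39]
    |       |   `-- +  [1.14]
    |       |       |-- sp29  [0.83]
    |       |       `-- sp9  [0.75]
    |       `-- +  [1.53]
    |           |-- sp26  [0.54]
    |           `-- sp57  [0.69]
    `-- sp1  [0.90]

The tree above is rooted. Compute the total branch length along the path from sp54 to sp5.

12.83

The path runs sp54 → … → MRCA → … → sp5; the MRCA is the root of the tree.
Branch lengths along that path: 0.39 + 0.17 + 1.84 + 0.69 + 0.56 + 1.36 + 0.99 + 0.63 + 1.06 + 0.66 + 1.30 + 0.97 + 1.41 + 0.80 = 12.83.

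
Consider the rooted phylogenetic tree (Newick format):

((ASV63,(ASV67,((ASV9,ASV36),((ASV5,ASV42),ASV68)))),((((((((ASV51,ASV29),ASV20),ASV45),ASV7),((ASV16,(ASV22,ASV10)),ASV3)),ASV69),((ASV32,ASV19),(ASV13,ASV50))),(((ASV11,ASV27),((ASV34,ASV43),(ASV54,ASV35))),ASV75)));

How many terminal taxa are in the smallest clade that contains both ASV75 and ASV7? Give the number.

The MRCA of ASV75 and ASV7 is the node subtending ((((((((ASV51,ASV29),ASV20),ASV45),ASV7),((ASV16,(ASV22,ASV10)),ASV3)),ASV69),((ASV32,ASV19),(ASV13,ASV50))),(((ASV11,ASV27),((ASV34,ASV43),(ASV54,ASV35))),ASV75)).
That clade contains 21 terminal taxa: ASV10, ASV11, ASV13, ASV16, ASV19, ASV20, ASV22, ASV27, ASV29, ASV3, ASV32, ASV34, ASV35, ASV43, ASV45, ASV50, ASV51, ASV54, ASV69, ASV7, ASV75.

21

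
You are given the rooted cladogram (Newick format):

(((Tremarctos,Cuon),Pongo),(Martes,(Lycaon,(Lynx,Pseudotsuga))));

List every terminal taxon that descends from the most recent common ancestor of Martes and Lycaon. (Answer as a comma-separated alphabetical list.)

Lycaon, Lynx, Martes, Pseudotsuga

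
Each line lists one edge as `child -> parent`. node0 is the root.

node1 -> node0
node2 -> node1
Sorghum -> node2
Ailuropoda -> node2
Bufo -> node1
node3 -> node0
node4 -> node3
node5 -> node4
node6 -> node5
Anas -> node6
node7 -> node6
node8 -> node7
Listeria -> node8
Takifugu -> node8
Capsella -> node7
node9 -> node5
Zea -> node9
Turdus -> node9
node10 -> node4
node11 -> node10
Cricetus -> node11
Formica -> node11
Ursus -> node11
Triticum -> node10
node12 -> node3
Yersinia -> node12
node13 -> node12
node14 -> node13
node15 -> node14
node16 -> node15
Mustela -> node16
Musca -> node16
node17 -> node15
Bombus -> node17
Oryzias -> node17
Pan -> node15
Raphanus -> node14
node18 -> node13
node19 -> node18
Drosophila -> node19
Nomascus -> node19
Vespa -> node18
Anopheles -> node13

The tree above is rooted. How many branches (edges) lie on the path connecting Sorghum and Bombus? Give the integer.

10

The MRCA of Sorghum and Bombus is the root of the tree.
From Sorghum up to that node: 3 branches. From Bombus up to the same node: 7 branches. Total: 3 + 7 = 10.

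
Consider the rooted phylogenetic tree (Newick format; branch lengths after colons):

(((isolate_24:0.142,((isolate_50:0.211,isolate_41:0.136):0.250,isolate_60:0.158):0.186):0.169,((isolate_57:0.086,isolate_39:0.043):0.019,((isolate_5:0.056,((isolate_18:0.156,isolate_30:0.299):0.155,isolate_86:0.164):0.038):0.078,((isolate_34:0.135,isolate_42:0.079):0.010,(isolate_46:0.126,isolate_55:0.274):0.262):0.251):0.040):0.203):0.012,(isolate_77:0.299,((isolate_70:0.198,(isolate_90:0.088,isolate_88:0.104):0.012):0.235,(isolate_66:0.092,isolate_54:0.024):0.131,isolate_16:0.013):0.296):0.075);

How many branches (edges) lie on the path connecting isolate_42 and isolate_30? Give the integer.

The MRCA of isolate_42 and isolate_30 is the node subtending ((isolate_5,((isolate_18,isolate_30),isolate_86)),((isolate_34,isolate_42),(isolate_46,isolate_55))).
From isolate_42 up to that node: 3 branches. From isolate_30 up to the same node: 4 branches. Total: 3 + 4 = 7.

7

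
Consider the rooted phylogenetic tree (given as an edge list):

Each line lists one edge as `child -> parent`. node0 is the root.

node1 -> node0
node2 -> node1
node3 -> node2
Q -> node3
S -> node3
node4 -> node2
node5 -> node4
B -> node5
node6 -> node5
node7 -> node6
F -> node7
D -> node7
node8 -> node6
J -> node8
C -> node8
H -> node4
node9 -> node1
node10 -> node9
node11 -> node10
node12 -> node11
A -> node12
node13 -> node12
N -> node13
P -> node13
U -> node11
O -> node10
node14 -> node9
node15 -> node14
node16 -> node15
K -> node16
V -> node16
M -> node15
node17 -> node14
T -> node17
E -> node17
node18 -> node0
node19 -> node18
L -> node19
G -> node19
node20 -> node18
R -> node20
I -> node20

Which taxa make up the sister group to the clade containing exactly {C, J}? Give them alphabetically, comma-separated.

The clade containing exactly {C, J} attaches to the tree at the node subtending ((F,D),(J,C)).
The other lineage descending from that same node — the sister group — is (F,D); its 2 tips in alphabetical order are the answer.

D, F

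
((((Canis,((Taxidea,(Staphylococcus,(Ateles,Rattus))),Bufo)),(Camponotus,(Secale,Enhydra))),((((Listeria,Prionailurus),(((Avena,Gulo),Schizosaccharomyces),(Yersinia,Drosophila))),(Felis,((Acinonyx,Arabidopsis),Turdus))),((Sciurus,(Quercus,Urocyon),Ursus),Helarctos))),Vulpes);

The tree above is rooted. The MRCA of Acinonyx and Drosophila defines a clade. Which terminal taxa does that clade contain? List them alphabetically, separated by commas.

Tracing Acinonyx: it sits inside (Acinonyx,Arabidopsis).
Tracing Drosophila: it sits inside (Yersinia,Drosophila).
The smallest clade enclosing both is (((Listeria,Prionailurus),(((Avena,Gulo),Schizosaccharomyces),(Yersinia,Drosophila))),(Felis,((Acinonyx,Arabidopsis),Turdus))); the answer is its 11 terminal taxa in alphabetical order.

Acinonyx, Arabidopsis, Avena, Drosophila, Felis, Gulo, Listeria, Prionailurus, Schizosaccharomyces, Turdus, Yersinia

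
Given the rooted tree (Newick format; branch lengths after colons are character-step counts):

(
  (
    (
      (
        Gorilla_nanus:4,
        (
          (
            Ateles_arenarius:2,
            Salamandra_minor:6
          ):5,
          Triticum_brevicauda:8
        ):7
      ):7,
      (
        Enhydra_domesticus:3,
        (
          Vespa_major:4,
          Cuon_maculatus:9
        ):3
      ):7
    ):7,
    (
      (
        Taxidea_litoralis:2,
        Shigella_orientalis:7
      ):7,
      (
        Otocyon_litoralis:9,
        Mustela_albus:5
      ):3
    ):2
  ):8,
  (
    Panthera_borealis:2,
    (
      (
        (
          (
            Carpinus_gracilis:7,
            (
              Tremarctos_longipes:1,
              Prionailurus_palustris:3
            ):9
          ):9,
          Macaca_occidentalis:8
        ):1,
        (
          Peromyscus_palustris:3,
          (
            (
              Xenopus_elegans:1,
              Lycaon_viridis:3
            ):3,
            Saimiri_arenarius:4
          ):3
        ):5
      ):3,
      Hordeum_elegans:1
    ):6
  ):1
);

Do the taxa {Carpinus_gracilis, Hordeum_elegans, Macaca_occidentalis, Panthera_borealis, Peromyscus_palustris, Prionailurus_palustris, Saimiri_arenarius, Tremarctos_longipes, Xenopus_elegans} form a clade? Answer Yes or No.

The MRCA of the listed taxa subtends (Panthera_borealis,((((Carpinus_gracilis,(Tremarctos_longipes,Prionailurus_palustris)),Macaca_occidentalis),(Peromyscus_palustris,((Xenopus_elegans,Lycaon_viridis),Saimiri_arenarius))),Hordeum_elegans)).
That clade also contains Lycaon_viridis, which is not in the proposed group, so the group is not monophyletic.

No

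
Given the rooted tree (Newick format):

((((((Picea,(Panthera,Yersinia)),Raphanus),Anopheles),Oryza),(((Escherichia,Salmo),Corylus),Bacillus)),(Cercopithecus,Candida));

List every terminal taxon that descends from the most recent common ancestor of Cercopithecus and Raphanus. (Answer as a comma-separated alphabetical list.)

Anopheles, Bacillus, Candida, Cercopithecus, Corylus, Escherichia, Oryza, Panthera, Picea, Raphanus, Salmo, Yersinia

Tracing Cercopithecus: it sits inside (Cercopithecus,Candida).
Tracing Raphanus: it sits inside ((Picea,(Panthera,Yersinia)),Raphanus).
The smallest clade enclosing both is the whole tree (their MRCA is the root), so the answer is all 12 tips in alphabetical order.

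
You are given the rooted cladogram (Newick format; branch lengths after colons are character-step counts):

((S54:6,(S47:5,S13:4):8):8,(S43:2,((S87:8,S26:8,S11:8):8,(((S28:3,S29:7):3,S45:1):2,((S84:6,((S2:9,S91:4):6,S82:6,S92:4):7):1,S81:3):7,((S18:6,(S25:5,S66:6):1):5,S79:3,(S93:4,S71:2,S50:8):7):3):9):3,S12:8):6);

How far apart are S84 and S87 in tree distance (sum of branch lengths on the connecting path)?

The path runs S84 → … → MRCA → … → S87; the MRCA is the node subtending ((S87,S26,S11),(((S28,S29),S45),((S84,((S2,S91),S82,S92)),S81),((S18,(S25,S66)),S79,(S93,S71,S50)))).
Branch lengths along that path: 6 + 1 + 7 + 9 + 8 + 8 = 39.

39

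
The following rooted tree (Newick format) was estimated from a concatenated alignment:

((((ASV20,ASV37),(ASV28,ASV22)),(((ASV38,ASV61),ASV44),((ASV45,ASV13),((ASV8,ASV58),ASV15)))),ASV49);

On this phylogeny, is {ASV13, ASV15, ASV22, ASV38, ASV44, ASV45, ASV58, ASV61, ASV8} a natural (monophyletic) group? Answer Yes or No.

The MRCA of the listed taxa subtends (((ASV20,ASV37),(ASV28,ASV22)),(((ASV38,ASV61),ASV44),((ASV45,ASV13),((ASV8,ASV58),ASV15)))).
That clade also contains ASV20, ASV28, ASV37, which are not in the proposed group, so the group is not monophyletic.

No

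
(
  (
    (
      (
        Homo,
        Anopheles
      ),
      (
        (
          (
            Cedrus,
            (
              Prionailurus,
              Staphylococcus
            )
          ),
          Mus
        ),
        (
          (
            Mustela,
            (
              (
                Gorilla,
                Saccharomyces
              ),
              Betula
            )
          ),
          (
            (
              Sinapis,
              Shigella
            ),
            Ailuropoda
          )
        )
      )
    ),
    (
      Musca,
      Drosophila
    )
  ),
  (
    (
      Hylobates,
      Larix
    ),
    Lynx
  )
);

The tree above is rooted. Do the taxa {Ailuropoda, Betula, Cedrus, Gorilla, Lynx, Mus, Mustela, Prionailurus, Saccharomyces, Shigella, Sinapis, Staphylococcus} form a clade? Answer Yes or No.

No

The MRCA of the listed taxa is the root, so the smallest clade containing them is the whole tree.
That clade also contains Anopheles, Drosophila, Homo, Hylobates, Larix, Musca, which are not in the proposed group, so the group is not monophyletic.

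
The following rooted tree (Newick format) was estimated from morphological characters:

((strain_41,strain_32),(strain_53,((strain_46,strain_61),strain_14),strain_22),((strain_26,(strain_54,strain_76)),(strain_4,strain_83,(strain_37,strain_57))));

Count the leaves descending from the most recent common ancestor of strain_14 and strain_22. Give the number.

The MRCA of strain_14 and strain_22 is the node subtending (strain_53,((strain_46,strain_61),strain_14),strain_22).
That clade contains 5 terminal taxa: strain_14, strain_22, strain_46, strain_53, strain_61.

5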